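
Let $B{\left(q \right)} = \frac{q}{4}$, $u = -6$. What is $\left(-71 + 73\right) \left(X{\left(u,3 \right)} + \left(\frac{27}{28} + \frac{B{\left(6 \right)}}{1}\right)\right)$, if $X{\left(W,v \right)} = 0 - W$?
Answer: $\frac{237}{14} \approx 16.929$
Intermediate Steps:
$X{\left(W,v \right)} = - W$
$B{\left(q \right)} = \frac{q}{4}$ ($B{\left(q \right)} = q \frac{1}{4} = \frac{q}{4}$)
$\left(-71 + 73\right) \left(X{\left(u,3 \right)} + \left(\frac{27}{28} + \frac{B{\left(6 \right)}}{1}\right)\right) = \left(-71 + 73\right) \left(\left(-1\right) \left(-6\right) + \left(\frac{27}{28} + \frac{\frac{1}{4} \cdot 6}{1}\right)\right) = 2 \left(6 + \left(27 \cdot \frac{1}{28} + \frac{3}{2} \cdot 1\right)\right) = 2 \left(6 + \left(\frac{27}{28} + \frac{3}{2}\right)\right) = 2 \left(6 + \frac{69}{28}\right) = 2 \cdot \frac{237}{28} = \frac{237}{14}$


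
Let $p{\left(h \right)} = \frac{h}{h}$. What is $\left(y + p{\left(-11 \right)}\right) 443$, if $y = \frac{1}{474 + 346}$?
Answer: $\frac{363703}{820} \approx 443.54$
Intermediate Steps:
$p{\left(h \right)} = 1$
$y = \frac{1}{820} \approx 0.0012195$
$\left(y + p{\left(-11 \right)}\right) 443 = \left(\frac{1}{820} + 1\right) 443 = \frac{821}{820} \cdot 443 = \frac{363703}{820}$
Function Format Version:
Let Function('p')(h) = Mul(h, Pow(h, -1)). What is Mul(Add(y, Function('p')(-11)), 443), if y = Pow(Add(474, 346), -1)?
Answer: Rational(363703, 820) ≈ 443.54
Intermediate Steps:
Function('p')(h) = 1
y = Rational(1, 820) (y = Pow(820, -1) = Rational(1, 820) ≈ 0.0012195)
Mul(Add(y, Function('p')(-11)), 443) = Mul(Add(Rational(1, 820), 1), 443) = Mul(Rational(821, 820), 443) = Rational(363703, 820)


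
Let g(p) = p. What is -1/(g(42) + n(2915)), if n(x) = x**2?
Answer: -1/8497267 ≈ -1.1768e-7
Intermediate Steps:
-1/(g(42) + n(2915)) = -1/(42 + 2915**2) = -1/(42 + 8497225) = -1/8497267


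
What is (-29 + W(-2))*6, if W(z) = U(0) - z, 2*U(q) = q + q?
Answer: -162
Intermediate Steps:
U(q) = q (U(q) = (q + q)/2 = (2*q)/2 = q)
W(z) = -z (W(z) = 0 - z = -z)
(-29 + W(-2))*6 = (-29 - 1*(-2))*6 = (-29 + 2)*6 = -27*6 = -162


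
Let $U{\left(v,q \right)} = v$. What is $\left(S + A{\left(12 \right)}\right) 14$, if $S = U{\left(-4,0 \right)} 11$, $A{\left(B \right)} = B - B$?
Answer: $-616$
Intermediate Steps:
$A{\left(B \right)} = 0$
$S = -44$ ($S = \left(-4\right) 11 = -44$)
$\left(S + A{\left(12 \right)}\right) 14 = \left(-44 + 0\right) 14 = \left(-44\right) 14 = -616$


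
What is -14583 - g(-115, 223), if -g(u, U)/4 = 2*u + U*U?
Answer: 183413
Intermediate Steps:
g(u, U) = -8*u - 4*U² (g(u, U) = -4*(2*u + U*U) = -4*(2*u + U²) = -4*(U² + 2*u) = -8*u - 4*U²)
-14583 - g(-115, 223) = -14583 - (-8*(-115) - 4*223²) = -14583 - (920 - 4*49729) = -14583 - (920 - 198916) = -14583 - 1*(-197996) = -14583 + 197996 = 183413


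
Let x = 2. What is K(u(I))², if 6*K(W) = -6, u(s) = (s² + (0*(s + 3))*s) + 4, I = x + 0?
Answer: 1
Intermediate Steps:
I = 2 (I = 2 + 0 = 2)
u(s) = 4 + s² (u(s) = (s² + (0*(3 + s))*s) + 4 = (s² + 0*s) + 4 = (s² + 0) + 4 = s² + 4 = 4 + s²)
K(W) = -1 (K(W) = (⅙)*(-6) = -1)
K(u(I))² = (-1)² = 1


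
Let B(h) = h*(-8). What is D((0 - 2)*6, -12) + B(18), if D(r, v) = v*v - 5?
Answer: -5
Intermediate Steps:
D(r, v) = -5 + v² (D(r, v) = v² - 5 = -5 + v²)
B(h) = -8*h
D((0 - 2)*6, -12) + B(18) = (-5 + (-12)²) - 8*18 = (-5 + 144) - 144 = 139 - 144 = -5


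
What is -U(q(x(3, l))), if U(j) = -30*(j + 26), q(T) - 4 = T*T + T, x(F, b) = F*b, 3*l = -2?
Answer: 960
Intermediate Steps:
l = -⅔ (l = (⅓)*(-2) = -⅔ ≈ -0.66667)
q(T) = 4 + T + T² (q(T) = 4 + (T*T + T) = 4 + (T² + T) = 4 + (T + T²) = 4 + T + T²)
U(j) = -780 - 30*j (U(j) = -30*(26 + j) = -780 - 30*j)
-U(q(x(3, l))) = -(-780 - 30*(4 + 3*(-⅔) + (3*(-⅔))²)) = -(-780 - 30*(4 - 2 + (-2)²)) = -(-780 - 30*(4 - 2 + 4)) = -(-780 - 30*6) = -(-780 - 180) = -1*(-960) = 960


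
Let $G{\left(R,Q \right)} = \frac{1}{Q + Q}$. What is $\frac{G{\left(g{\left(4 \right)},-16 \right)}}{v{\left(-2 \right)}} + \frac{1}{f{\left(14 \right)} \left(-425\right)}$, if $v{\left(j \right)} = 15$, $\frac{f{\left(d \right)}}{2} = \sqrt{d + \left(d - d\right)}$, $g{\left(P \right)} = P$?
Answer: $- \frac{1}{480} - \frac{\sqrt{14}}{11900} \approx -0.0023978$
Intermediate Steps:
$f{\left(d \right)} = 2 \sqrt{d}$ ($f{\left(d \right)} = 2 \sqrt{d + \left(d - d\right)} = 2 \sqrt{d + 0} = 2 \sqrt{d}$)
$G{\left(R,Q \right)} = \frac{1}{2 Q}$
$\frac{G{\left(g{\left(4 \right)},-16 \right)}}{v{\left(-2 \right)}} + \frac{1}{f{\left(14 \right)} \left(-425\right)} = \frac{\frac{1}{2} \frac{1}{-16}}{15} + \frac{1}{2 \sqrt{14} \left(-425\right)} = \frac{1}{2} \left(- \frac{1}{16}\right) \frac{1}{15} + \frac{\sqrt{14}}{28} \left(- \frac{1}{425}\right) = \left(- \frac{1}{32}\right) \frac{1}{15} - \frac{\sqrt{14}}{11900} = - \frac{1}{480} - \frac{\sqrt{14}}{11900}$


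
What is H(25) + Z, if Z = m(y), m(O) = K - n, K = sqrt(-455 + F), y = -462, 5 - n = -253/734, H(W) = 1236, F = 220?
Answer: 903301/734 + I*sqrt(235) ≈ 1230.7 + 15.33*I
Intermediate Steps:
n = 3923/734 (n = 5 - (-253)/734 = 5 - 1*(-253/734) = 5 + 253/734 = 3923/734 ≈ 5.3447)
K = I*sqrt(235) (K = sqrt(-455 + 220) = sqrt(-235) = I*sqrt(235) ≈ 15.33*I)
m(O) = -3923/734 + I*sqrt(235) (m(O) = I*sqrt(235) - 1*3923/734 = I*sqrt(235) - 3923/734 = -3923/734 + I*sqrt(235))
Z = -3923/734 + I*sqrt(235) ≈ -5.3447 + 15.33*I
H(25) + Z = 1236 + (-3923/734 + I*sqrt(235)) = 903301/734 + I*sqrt(235)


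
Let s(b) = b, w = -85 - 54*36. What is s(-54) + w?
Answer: -2083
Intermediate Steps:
w = -2029 (w = -85 - 1944 = -2029)
s(-54) + w = -54 - 2029 = -2083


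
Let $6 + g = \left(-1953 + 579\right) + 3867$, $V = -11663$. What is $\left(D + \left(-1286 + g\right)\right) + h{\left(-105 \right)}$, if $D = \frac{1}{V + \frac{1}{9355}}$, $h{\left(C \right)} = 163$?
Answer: $\frac{148822435141}{109107364} \approx 1364.0$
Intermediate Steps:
$g = 2487$ ($g = -6 + \left(\left(-1953 + 579\right) + 3867\right) = -6 + \left(-1374 + 3867\right) = -6 + 2493 = 2487$)
$D = - \frac{9355}{109107364}$ ($D = \frac{1}{-11663 + \frac{1}{9355}} = \frac{1}{- \frac{109107364}{9355}} = - \frac{9355}{109107364} \approx -8.5741 \cdot 10^{-5}$)
$\left(D + \left(-1286 + g\right)\right) + h{\left(-105 \right)} = \left(- \frac{9355}{109107364} + \left(-1286 + 2487\right)\right) + 163 = \left(- \frac{9355}{109107364} + 1201\right) + 163 = \frac{131037934809}{109107364} + 163 = \frac{148822435141}{109107364}$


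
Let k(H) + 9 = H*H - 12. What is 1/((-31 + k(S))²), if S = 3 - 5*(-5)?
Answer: 1/535824 ≈ 1.8663e-6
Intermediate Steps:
S = 28 (S = 3 + 25 = 28)
k(H) = -21 + H² (k(H) = -9 + (H*H - 12) = -9 + (H² - 12) = -9 + (-12 + H²) = -21 + H²)
1/((-31 + k(S))²) = 1/((-31 + (-21 + 28²))²) = 1/((-31 + (-21 + 784))²) = 1/((-31 + 763)²) = 1/(732²) = 1/535824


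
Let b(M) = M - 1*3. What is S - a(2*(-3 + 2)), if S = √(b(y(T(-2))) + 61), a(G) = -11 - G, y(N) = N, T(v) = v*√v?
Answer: 9 + √(58 - 2*I*√2) ≈ 16.618 - 0.18564*I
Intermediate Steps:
T(v) = v^(3/2)
b(M) = -3 + M (b(M) = M - 3 = -3 + M)
S = √(58 - 2*I*√2) (S = √((-3 + (-2)^(3/2)) + 61) = √((-3 - 2*I*√2) + 61) = √(58 - 2*I*√2) ≈ 7.618 - 0.18564*I)
S - a(2*(-3 + 2)) = √(58 - 2*I*√2) - (-11 - 2*(-3 + 2)) = √(58 - 2*I*√2) - (-11 - 2*(-1)) = √(58 - 2*I*√2) - (-11 - 1*(-2)) = √(58 - 2*I*√2) - (-11 + 2) = √(58 - 2*I*√2) - 1*(-9) = √(58 - 2*I*√2) + 9 = 9 + √(58 - 2*I*√2)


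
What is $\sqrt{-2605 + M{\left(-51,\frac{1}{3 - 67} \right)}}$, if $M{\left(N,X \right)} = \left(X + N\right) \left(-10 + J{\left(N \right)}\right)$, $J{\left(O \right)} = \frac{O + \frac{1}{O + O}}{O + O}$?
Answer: $\frac{5 i \sqrt{56474083}}{816} \approx 46.047 i$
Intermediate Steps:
$J{\left(O \right)} = \frac{O + \frac{1}{2 O}}{2 O}$
$M{\left(N,X \right)} = \left(- \frac{19}{2} + \frac{1}{4 N^{2}}\right) \left(N + X\right)$ ($M{\left(N,X \right)} = \left(X + N\right) \left(-10 + \left(\frac{1}{2} + \frac{1}{4 N^{2}}\right)\right) = \left(N + X\right) \left(- \frac{19}{2} + \frac{1}{4 N^{2}}\right) = \left(- \frac{19}{2} + \frac{1}{4 N^{2}}\right) \left(N + X\right)$)
$\sqrt{-2605 + M{\left(-51,\frac{1}{3 - 67} \right)}} = \sqrt{-2605 + \frac{-51 + \frac{1}{3 - 67} - 38 \left(-51\right)^{3} - \frac{38 \left(-51\right)^{2}}{3 - 67}}{4 \cdot 2601}} = \sqrt{-2605 + \frac{1}{4} \cdot \frac{1}{2601} \left(-51 + \frac{1}{-64} - -5040738 - 38 \frac{1}{-64} \cdot 2601\right)} = \sqrt{-2605 + \frac{1}{4} \cdot \frac{1}{2601} \left(-51 - \frac{1}{64} + 5040738 - \left(- \frac{19}{32}\right) 2601\right)} = \sqrt{-2605 + \frac{1}{4} \cdot \frac{1}{2601} \left(-51 - \frac{1}{64} + 5040738 + \frac{49419}{32}\right)} = \sqrt{-2605 + \frac{1}{4} \cdot \frac{1}{2601} \cdot \frac{322702805}{64}} = \sqrt{-2605 + \frac{322702805}{665856}} = \sqrt{- \frac{1411852075}{665856}} = \frac{5 i \sqrt{56474083}}{816}$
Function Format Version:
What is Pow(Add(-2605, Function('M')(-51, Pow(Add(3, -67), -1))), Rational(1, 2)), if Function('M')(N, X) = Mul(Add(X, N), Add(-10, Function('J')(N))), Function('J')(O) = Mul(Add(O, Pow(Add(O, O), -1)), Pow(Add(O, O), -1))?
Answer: Mul(Rational(5, 816), I, Pow(56474083, Rational(1, 2))) ≈ Mul(46.047, I)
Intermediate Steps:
Function('J')(O) = Mul(Rational(1, 2), Pow(O, -1), Add(O, Mul(Rational(1, 2), Pow(O, -1)))) (Function('J')(O) = Mul(Add(O, Pow(Mul(2, O), -1)), Pow(Mul(2, O), -1)) = Mul(Add(O, Mul(Rational(1, 2), Pow(O, -1))), Mul(Rational(1, 2), Pow(O, -1))) = Mul(Rational(1, 2), Pow(O, -1), Add(O, Mul(Rational(1, 2), Pow(O, -1)))))
Function('M')(N, X) = Mul(Add(Rational(-19, 2), Mul(Rational(1, 4), Pow(N, -2))), Add(N, X)) (Function('M')(N, X) = Mul(Add(X, N), Add(-10, Add(Rational(1, 2), Mul(Rational(1, 4), Pow(N, -2))))) = Mul(Add(N, X), Add(Rational(-19, 2), Mul(Rational(1, 4), Pow(N, -2)))) = Mul(Add(Rational(-19, 2), Mul(Rational(1, 4), Pow(N, -2))), Add(N, X)))
Pow(Add(-2605, Function('M')(-51, Pow(Add(3, -67), -1))), Rational(1, 2)) = Pow(Add(-2605, Mul(Rational(1, 4), Pow(-51, -2), Add(-51, Pow(Add(3, -67), -1), Mul(-38, Pow(-51, 3)), Mul(-38, Pow(Add(3, -67), -1), Pow(-51, 2))))), Rational(1, 2)) = Pow(Add(-2605, Mul(Rational(1, 4), Rational(1, 2601), Add(-51, Pow(-64, -1), Mul(-38, -132651), Mul(-38, Pow(-64, -1), 2601)))), Rational(1, 2)) = Pow(Add(-2605, Mul(Rational(1, 4), Rational(1, 2601), Add(-51, Rational(-1, 64), 5040738, Mul(-38, Rational(-1, 64), 2601)))), Rational(1, 2)) = Pow(Add(-2605, Mul(Rational(1, 4), Rational(1, 2601), Add(-51, Rational(-1, 64), 5040738, Rational(49419, 32)))), Rational(1, 2)) = Pow(Add(-2605, Mul(Rational(1, 4), Rational(1, 2601), Rational(322702805, 64))), Rational(1, 2)) = Pow(Add(-2605, Rational(322702805, 665856)), Rational(1, 2)) = Pow(Rational(-1411852075, 665856), Rational(1, 2)) = Mul(Rational(5, 816), I, Pow(56474083, Rational(1, 2)))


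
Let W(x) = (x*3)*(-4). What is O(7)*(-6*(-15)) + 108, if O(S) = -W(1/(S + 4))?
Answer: 2268/11 ≈ 206.18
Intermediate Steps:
W(x) = -12*x (W(x) = (3*x)*(-4) = -12*x)
O(S) = 12/(4 + S) (O(S) = -(-12)/(S + 4) = -(-12)/(4 + S) = 12/(4 + S))
O(7)*(-6*(-15)) + 108 = (12/(4 + 7))*(-6*(-15)) + 108 = (12/11)*90 + 108 = 1080/11 + 108 = 2268/11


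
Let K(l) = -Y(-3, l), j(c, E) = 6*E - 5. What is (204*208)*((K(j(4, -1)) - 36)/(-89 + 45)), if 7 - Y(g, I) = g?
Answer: 487968/11 ≈ 44361.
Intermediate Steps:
j(c, E) = -5 + 6*E
Y(g, I) = 7 - g
K(l) = -10 (K(l) = -(7 - 1*(-3)) = -(7 + 3) = -1*10 = -10)
(204*208)*((K(j(4, -1)) - 36)/(-89 + 45)) = (204*208)*((-10 - 36)/(-89 + 45)) = 42432*(-46/(-44)) = 42432*(-46*(-1/44)) = 42432*(23/22) = 487968/11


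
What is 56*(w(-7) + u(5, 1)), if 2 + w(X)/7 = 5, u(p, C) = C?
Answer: 1232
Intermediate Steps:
w(X) = 21 (w(X) = -14 + 7*5 = -14 + 35 = 21)
56*(w(-7) + u(5, 1)) = 56*(21 + 1) = 56*22 = 1232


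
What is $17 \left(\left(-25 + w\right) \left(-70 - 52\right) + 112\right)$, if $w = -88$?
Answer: $236266$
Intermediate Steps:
$17 \left(\left(-25 + w\right) \left(-70 - 52\right) + 112\right) = 17 \left(\left(-25 - 88\right) \left(-70 - 52\right) + 112\right) = 17 \left(- 113 \left(-70 - 52\right) + 112\right) = 17 \left(\left(-113\right) \left(-122\right) + 112\right) = 17 \left(13786 + 112\right) = 17 \cdot 13898 = 236266$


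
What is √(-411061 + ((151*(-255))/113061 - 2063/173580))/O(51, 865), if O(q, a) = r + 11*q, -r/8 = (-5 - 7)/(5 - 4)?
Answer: I*√26022106756612099651485/165303965970 ≈ 0.97586*I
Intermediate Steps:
r = 96 (r = -8*(-5 - 7)/(5 - 4) = -(-96)/1 = -(-96) = -8*(-12) = 96)
O(q, a) = 96 + 11*q
√(-411061 + ((151*(-255))/113061 - 2063/173580))/O(51, 865) = √(-411061 + ((151*(-255))/113061 - 2063/173580))/(96 + 11*51) = √(-411061 + (-38505*1/113061 - 2063*1/173580))/(96 + 561) = √(-411061 + (-12835/37687 - 2063/173580))/657 = √(-411061 - 2305647581/6541709460)*(1/657) = √(-2689043937984641/6541709460)*(1/657) = (I*√26022106756612099651485/251604210)*(1/657) = I*√26022106756612099651485/165303965970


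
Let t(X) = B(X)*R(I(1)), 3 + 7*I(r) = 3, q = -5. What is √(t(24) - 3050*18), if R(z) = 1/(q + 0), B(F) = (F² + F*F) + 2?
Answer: I*√1378270/5 ≈ 234.8*I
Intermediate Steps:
B(F) = 2 + 2*F² (B(F) = (F² + F²) + 2 = 2*F² + 2 = 2 + 2*F²)
I(r) = 0 (I(r) = -3/7 + (⅐)*3 = -3/7 + 3/7 = 0)
R(z) = -⅕ (R(z) = 1/(-5 + 0) = 1/(-5) = -⅕)
t(X) = -⅖ - 2*X²/5 (t(X) = (2 + 2*X²)*(-⅕) = -⅖ - 2*X²/5)
√(t(24) - 3050*18) = √((-⅖ - ⅖*24²) - 3050*18) = √((-⅖ - ⅖*576) - 54900) = √((-⅖ - 1152/5) - 54900) = √(-1154/5 - 54900) = √(-275654/5) = I*√1378270/5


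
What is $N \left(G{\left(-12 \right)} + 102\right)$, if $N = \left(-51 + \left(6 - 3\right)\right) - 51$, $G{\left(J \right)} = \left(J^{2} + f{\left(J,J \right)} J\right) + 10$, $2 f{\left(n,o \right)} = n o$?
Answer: $60192$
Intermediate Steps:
$f{\left(n,o \right)} = \frac{n o}{2}$
$G{\left(J \right)} = 10 + J^{2} + \frac{J^{3}}{2}$ ($G{\left(J \right)} = \left(J^{2} + \frac{J J}{2} J\right) + 10 = \left(J^{2} + \frac{J^{2}}{2} J\right) + 10 = \left(J^{2} + \frac{J^{3}}{2}\right) + 10 = 10 + J^{2} + \frac{J^{3}}{2}$)
$N = -99$ ($N = \left(-51 + 3\right) - 51 = -48 - 51 = -99$)
$N \left(G{\left(-12 \right)} + 102\right) = - 99 \left(\left(10 + \left(-12\right)^{2} + \frac{\left(-12\right)^{3}}{2}\right) + 102\right) = - 99 \left(\left(10 + 144 + \frac{1}{2} \left(-1728\right)\right) + 102\right) = - 99 \left(\left(10 + 144 - 864\right) + 102\right) = - 99 \left(-710 + 102\right) = \left(-99\right) \left(-608\right) = 60192$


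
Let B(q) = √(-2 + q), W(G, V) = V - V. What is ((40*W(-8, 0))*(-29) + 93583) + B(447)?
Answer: 93583 + √445 ≈ 93604.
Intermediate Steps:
W(G, V) = 0
((40*W(-8, 0))*(-29) + 93583) + B(447) = ((40*0)*(-29) + 93583) + √(-2 + 447) = (0*(-29) + 93583) + √445 = (0 + 93583) + √445 = 93583 + √445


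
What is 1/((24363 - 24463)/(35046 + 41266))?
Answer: -19078/25 ≈ -763.12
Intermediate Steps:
1/((24363 - 24463)/(35046 + 41266)) = 1/(-100/76312) = 1/(-100*1/76312) = 1/(-25/19078) = -19078/25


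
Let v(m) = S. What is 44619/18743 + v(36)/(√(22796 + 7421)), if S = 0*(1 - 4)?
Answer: 44619/18743 ≈ 2.3806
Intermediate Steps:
S = 0 (S = 0*(-3) = 0)
v(m) = 0
44619/18743 + v(36)/(√(22796 + 7421)) = 44619/18743 + 0/(√(22796 + 7421)) = 44619*(1/18743) + 0/(√30217) = 44619/18743 + 0*(√30217/30217) = 44619/18743 + 0 = 44619/18743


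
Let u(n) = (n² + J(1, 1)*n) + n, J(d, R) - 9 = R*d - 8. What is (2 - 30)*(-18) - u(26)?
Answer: -250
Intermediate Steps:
J(d, R) = 1 + R*d (J(d, R) = 9 + (R*d - 8) = 9 + (-8 + R*d) = 1 + R*d)
u(n) = n² + 3*n (u(n) = (n² + (1 + 1*1)*n) + n = (n² + (1 + 1)*n) + n = (n² + 2*n) + n = n² + 3*n)
(2 - 30)*(-18) - u(26) = (2 - 30)*(-18) - 26*(3 + 26) = -28*(-18) - 26*29 = 504 - 1*754 = 504 - 754 = -250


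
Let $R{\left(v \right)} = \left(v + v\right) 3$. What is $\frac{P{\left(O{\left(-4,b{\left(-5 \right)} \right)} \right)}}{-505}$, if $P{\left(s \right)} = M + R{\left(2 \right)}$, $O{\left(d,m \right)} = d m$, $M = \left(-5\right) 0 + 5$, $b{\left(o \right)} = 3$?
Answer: $- \frac{17}{505} \approx -0.033663$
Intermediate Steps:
$R{\left(v \right)} = 6 v$ ($R{\left(v \right)} = 2 v 3 = 6 v$)
$M = 5$ ($M = 0 + 5 = 5$)
$P{\left(s \right)} = 17$ ($P{\left(s \right)} = 5 + 6 \cdot 2 = 5 + 12 = 17$)
$\frac{P{\left(O{\left(-4,b{\left(-5 \right)} \right)} \right)}}{-505} = \frac{17}{-505} = 17 \left(- \frac{1}{505}\right) = - \frac{17}{505}$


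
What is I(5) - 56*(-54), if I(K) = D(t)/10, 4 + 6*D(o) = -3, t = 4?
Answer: 181433/60 ≈ 3023.9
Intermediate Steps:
D(o) = -7/6 (D(o) = -2/3 + (1/6)*(-3) = -2/3 - 1/2 = -7/6)
I(K) = -7/60 (I(K) = -7/6/10 = -7/6*1/10 = -7/60)
I(5) - 56*(-54) = -7/60 - 56*(-54) = -7/60 + 3024 = 181433/60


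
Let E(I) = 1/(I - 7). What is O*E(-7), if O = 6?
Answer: -3/7 ≈ -0.42857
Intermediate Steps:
E(I) = 1/(-7 + I)
O*E(-7) = 6/(-7 - 7) = 6/(-14) = 6*(-1/14) = -3/7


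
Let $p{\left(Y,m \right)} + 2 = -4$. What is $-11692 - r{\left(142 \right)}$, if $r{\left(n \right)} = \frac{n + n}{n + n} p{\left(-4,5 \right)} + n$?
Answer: $-11828$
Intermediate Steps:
$p{\left(Y,m \right)} = -6$ ($p{\left(Y,m \right)} = -2 - 4 = -6$)
$r{\left(n \right)} = -6 + n$ ($r{\left(n \right)} = \frac{n + n}{n + n} \left(-6\right) + n = \frac{2 n}{2 n} \left(-6\right) + n = 2 n \frac{1}{2 n} \left(-6\right) + n = 1 \left(-6\right) + n = -6 + n$)
$-11692 - r{\left(142 \right)} = -11692 - \left(-6 + 142\right) = -11692 - 136 = -11828$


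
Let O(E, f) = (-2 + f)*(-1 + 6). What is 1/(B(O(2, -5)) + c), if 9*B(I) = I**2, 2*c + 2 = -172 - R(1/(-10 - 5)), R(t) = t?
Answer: 90/4423 ≈ 0.020348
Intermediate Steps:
O(E, f) = -10 + 5*f (O(E, f) = (-2 + f)*5 = -10 + 5*f)
c = -2609/30 (c = -1 + (-172 - 1/(-10 - 5))/2 = -1 + (-172 - 1/(-15))/2 = -1 + (-172 - 1*(-1/15))/2 = -1 + (-172 + 1/15)/2 = -1 + (1/2)*(-2579/15) = -1 - 2579/30 = -2609/30 ≈ -86.967)
B(I) = I**2/9
1/(B(O(2, -5)) + c) = 1/((-10 + 5*(-5))**2/9 - 2609/30) = 1/((-10 - 25)**2/9 - 2609/30) = 1/((1/9)*(-35)**2 - 2609/30) = 1/((1/9)*1225 - 2609/30) = 1/(1225/9 - 2609/30) = 1/(4423/90) = 90/4423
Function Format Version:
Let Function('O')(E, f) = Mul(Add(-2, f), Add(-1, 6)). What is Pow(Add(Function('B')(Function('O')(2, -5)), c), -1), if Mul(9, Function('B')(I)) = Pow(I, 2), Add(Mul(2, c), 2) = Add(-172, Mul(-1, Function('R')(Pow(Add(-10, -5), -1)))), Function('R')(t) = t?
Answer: Rational(90, 4423) ≈ 0.020348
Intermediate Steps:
Function('O')(E, f) = Add(-10, Mul(5, f)) (Function('O')(E, f) = Mul(Add(-2, f), 5) = Add(-10, Mul(5, f)))
c = Rational(-2609, 30) (c = Add(-1, Mul(Rational(1, 2), Add(-172, Mul(-1, Pow(Add(-10, -5), -1))))) = Add(-1, Mul(Rational(1, 2), Add(-172, Mul(-1, Pow(-15, -1))))) = Add(-1, Mul(Rational(1, 2), Add(-172, Mul(-1, Rational(-1, 15))))) = Add(-1, Mul(Rational(1, 2), Add(-172, Rational(1, 15)))) = Add(-1, Mul(Rational(1, 2), Rational(-2579, 15))) = Add(-1, Rational(-2579, 30)) = Rational(-2609, 30) ≈ -86.967)
Function('B')(I) = Mul(Rational(1, 9), Pow(I, 2))
Pow(Add(Function('B')(Function('O')(2, -5)), c), -1) = Pow(Add(Mul(Rational(1, 9), Pow(Add(-10, Mul(5, -5)), 2)), Rational(-2609, 30)), -1) = Pow(Add(Mul(Rational(1, 9), Pow(Add(-10, -25), 2)), Rational(-2609, 30)), -1) = Pow(Add(Mul(Rational(1, 9), Pow(-35, 2)), Rational(-2609, 30)), -1) = Pow(Add(Mul(Rational(1, 9), 1225), Rational(-2609, 30)), -1) = Pow(Add(Rational(1225, 9), Rational(-2609, 30)), -1) = Pow(Rational(4423, 90), -1) = Rational(90, 4423)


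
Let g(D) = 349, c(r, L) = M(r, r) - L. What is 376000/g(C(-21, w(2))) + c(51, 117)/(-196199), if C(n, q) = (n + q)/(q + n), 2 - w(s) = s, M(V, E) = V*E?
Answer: 73769957084/68473451 ≈ 1077.4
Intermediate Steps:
M(V, E) = E*V
w(s) = 2 - s
c(r, L) = r² - L (c(r, L) = r*r - L = r² - L)
C(n, q) = 1 (C(n, q) = (n + q)/(n + q) = 1)
376000/g(C(-21, w(2))) + c(51, 117)/(-196199) = 376000/349 + (51² - 1*117)/(-196199) = 376000*(1/349) + (2601 - 117)*(-1/196199) = 376000/349 + 2484*(-1/196199) = 376000/349 - 2484/196199 = 73769957084/68473451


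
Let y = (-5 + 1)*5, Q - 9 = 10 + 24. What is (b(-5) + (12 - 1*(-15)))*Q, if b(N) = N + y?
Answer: 86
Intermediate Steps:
Q = 43 (Q = 9 + (10 + 24) = 9 + 34 = 43)
y = -20 (y = -4*5 = -20)
b(N) = -20 + N (b(N) = N - 20 = -20 + N)
(b(-5) + (12 - 1*(-15)))*Q = ((-20 - 5) + (12 - 1*(-15)))*43 = (-25 + (12 + 15))*43 = (-25 + 27)*43 = 2*43 = 86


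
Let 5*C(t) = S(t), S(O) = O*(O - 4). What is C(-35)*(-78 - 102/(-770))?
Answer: -1169181/55 ≈ -21258.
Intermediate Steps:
S(O) = O*(-4 + O)
C(t) = t*(-4 + t)/5 (C(t) = (t*(-4 + t))/5 = t*(-4 + t)/5)
C(-35)*(-78 - 102/(-770)) = ((1/5)*(-35)*(-4 - 35))*(-78 - 102/(-770)) = ((1/5)*(-35)*(-39))*(-78 - 102*(-1/770)) = 273*(-78 + 51/385) = 273*(-29979/385) = -1169181/55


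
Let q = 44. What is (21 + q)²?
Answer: 4225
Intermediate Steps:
(21 + q)² = (21 + 44)² = 65² = 4225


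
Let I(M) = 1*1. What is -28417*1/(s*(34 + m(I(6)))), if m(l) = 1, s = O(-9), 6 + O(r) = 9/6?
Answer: 56834/315 ≈ 180.43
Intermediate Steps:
I(M) = 1
O(r) = -9/2 (O(r) = -6 + 9/6 = -6 + 9*(⅙) = -6 + 3/2 = -9/2)
s = -9/2 ≈ -4.5000
-28417*1/(s*(34 + m(I(6)))) = -28417*(-2/(9*(34 + 1))) = -28417/(35*(-9/2)) = -28417/(-315/2) = -28417*(-2/315) = 56834/315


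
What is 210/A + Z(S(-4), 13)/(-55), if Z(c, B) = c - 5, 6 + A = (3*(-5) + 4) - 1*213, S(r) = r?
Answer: -948/1265 ≈ -0.74941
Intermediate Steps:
A = -230 (A = -6 + ((3*(-5) + 4) - 1*213) = -6 + ((-15 + 4) - 213) = -6 + (-11 - 213) = -6 - 224 = -230)
Z(c, B) = -5 + c
210/A + Z(S(-4), 13)/(-55) = 210/(-230) + (-5 - 4)/(-55) = 210*(-1/230) - 9*(-1/55) = -21/23 + 9/55 = -948/1265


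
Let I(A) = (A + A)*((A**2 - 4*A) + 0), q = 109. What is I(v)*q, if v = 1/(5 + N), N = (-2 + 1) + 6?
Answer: -4251/500 ≈ -8.5020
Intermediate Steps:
N = 5 (N = -1 + 6 = 5)
v = 1/10 (v = 1/(5 + 5) = 1/10 ≈ 0.10000)
I(A) = 2*A*(A**2 - 4*A) (I(A) = (2*A)*(A**2 - 4*A) = 2*A*(A**2 - 4*A))
I(v)*q = (2*(1/10)**2*(-4 + 1/10))*109 = (2*(1/100)*(-39/10))*109 = -39/500*109 = -4251/500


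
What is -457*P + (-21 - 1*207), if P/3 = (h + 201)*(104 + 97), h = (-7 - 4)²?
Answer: -88734090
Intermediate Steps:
h = 121 (h = (-11)² = 121)
P = 194166 (P = 3*((121 + 201)*(104 + 97)) = 3*(322*201) = 3*64722 = 194166)
-457*P + (-21 - 1*207) = -457*194166 + (-21 - 1*207) = -88733862 + (-21 - 207) = -88733862 - 228 = -88734090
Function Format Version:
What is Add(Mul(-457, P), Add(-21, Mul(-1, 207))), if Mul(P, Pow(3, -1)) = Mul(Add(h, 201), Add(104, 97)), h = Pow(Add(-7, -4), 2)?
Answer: -88734090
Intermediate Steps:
h = 121 (h = Pow(-11, 2) = 121)
P = 194166 (P = Mul(3, Mul(Add(121, 201), Add(104, 97))) = Mul(3, Mul(322, 201)) = Mul(3, 64722) = 194166)
Add(Mul(-457, P), Add(-21, Mul(-1, 207))) = Add(Mul(-457, 194166), Add(-21, Mul(-1, 207))) = Add(-88733862, Add(-21, -207)) = Add(-88733862, -228) = -88734090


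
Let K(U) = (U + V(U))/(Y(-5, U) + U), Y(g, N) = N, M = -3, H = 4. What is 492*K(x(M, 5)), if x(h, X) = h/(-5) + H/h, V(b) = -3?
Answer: 13776/11 ≈ 1252.4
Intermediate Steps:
x(h, X) = 4/h - h/5 (x(h, X) = h/(-5) + 4/h = h*(-⅕) + 4/h = -h/5 + 4/h = 4/h - h/5)
K(U) = (-3 + U)/(2*U) (K(U) = (U - 3)/(U + U) = (-3 + U)/((2*U)) = (-3 + U)*(1/(2*U)) = (-3 + U)/(2*U))
492*K(x(M, 5)) = 492*((-3 + (4/(-3) - ⅕*(-3)))/(2*(4/(-3) - ⅕*(-3)))) = 492*((-3 + (4*(-⅓) + ⅗))/(2*(4*(-⅓) + ⅗))) = 492*((-3 + (-4/3 + ⅗))/(2*(-4/3 + ⅗))) = 492*((-3 - 11/15)/(2*(-11/15))) = 492*((½)*(-15/11)*(-56/15)) = 492*(28/11) = 13776/11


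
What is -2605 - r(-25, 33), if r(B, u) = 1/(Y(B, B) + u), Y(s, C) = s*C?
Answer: -1714091/658 ≈ -2605.0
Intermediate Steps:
Y(s, C) = C*s
r(B, u) = 1/(u + B²) (r(B, u) = 1/(B*B + u) = 1/(B² + u) = 1/(u + B²))
-2605 - r(-25, 33) = -2605 - 1/(33 + (-25)²) = -2605 - 1/(33 + 625) = -2605 - 1/658 = -1714091/658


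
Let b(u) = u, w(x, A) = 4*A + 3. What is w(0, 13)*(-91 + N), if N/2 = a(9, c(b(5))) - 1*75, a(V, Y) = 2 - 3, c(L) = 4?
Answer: -13365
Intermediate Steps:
w(x, A) = 3 + 4*A
a(V, Y) = -1
N = -152 (N = 2*(-1 - 1*75) = 2*(-1 - 75) = 2*(-76) = -152)
w(0, 13)*(-91 + N) = (3 + 4*13)*(-91 - 152) = (3 + 52)*(-243) = 55*(-243) = -13365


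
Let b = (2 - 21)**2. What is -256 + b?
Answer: 105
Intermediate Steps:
b = 361 (b = (-19)**2 = 361)
-256 + b = -256 + 361 = 105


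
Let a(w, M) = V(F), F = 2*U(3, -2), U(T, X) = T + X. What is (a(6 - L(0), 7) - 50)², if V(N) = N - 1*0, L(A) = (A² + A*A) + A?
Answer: 2304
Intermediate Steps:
L(A) = A + 2*A² (L(A) = (A² + A²) + A = 2*A² + A = A + 2*A²)
F = 2 (F = 2*(3 - 2) = 2*1 = 2)
V(N) = N (V(N) = N + 0 = N)
a(w, M) = 2
(a(6 - L(0), 7) - 50)² = (2 - 50)² = (-48)² = 2304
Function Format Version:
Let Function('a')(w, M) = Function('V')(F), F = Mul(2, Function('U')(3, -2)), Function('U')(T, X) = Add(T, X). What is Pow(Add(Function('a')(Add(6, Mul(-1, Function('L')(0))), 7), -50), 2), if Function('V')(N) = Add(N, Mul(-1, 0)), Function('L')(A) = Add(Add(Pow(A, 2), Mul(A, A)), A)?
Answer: 2304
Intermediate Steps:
Function('L')(A) = Add(A, Mul(2, Pow(A, 2))) (Function('L')(A) = Add(Add(Pow(A, 2), Pow(A, 2)), A) = Add(Mul(2, Pow(A, 2)), A) = Add(A, Mul(2, Pow(A, 2))))
F = 2 (F = Mul(2, Add(3, -2)) = Mul(2, 1) = 2)
Function('V')(N) = N (Function('V')(N) = Add(N, 0) = N)
Function('a')(w, M) = 2
Pow(Add(Function('a')(Add(6, Mul(-1, Function('L')(0))), 7), -50), 2) = Pow(Add(2, -50), 2) = Pow(-48, 2) = 2304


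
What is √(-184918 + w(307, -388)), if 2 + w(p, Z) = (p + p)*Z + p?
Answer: I*√422845 ≈ 650.27*I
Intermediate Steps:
w(p, Z) = -2 + p + 2*Z*p (w(p, Z) = -2 + ((p + p)*Z + p) = -2 + ((2*p)*Z + p) = -2 + (2*Z*p + p) = -2 + (p + 2*Z*p) = -2 + p + 2*Z*p)
√(-184918 + w(307, -388)) = √(-184918 + (-2 + 307 + 2*(-388)*307)) = √(-184918 + (-2 + 307 - 238232)) = √(-184918 - 237927) = √(-422845) = I*√422845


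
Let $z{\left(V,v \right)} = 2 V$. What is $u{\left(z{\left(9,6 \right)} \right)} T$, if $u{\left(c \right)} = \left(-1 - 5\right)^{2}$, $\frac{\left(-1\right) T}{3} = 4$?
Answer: $-432$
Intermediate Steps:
$T = -12$ ($T = \left(-3\right) 4 = -12$)
$u{\left(c \right)} = 36$ ($u{\left(c \right)} = \left(-6\right)^{2} = 36$)
$u{\left(z{\left(9,6 \right)} \right)} T = 36 \left(-12\right) = -432$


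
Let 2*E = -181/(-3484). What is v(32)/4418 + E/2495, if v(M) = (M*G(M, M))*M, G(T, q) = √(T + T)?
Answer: 71210015189/38403818440 ≈ 1.8542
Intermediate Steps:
E = 181/6968 (E = (-181/(-3484))/2 = (-181*(-1/3484))/2 = (½)*(181/3484) = 181/6968 ≈ 0.025976)
G(T, q) = √2*√T (G(T, q) = √(2*T) = √2*√T)
v(M) = √2*M^(5/2) (v(M) = (M*(√2*√M))*M = (√2*M^(3/2))*M = √2*M^(5/2))
v(32)/4418 + E/2495 = (√2*32^(5/2))/4418 + (181/6968)/2495 = (√2*(4096*√2))*(1/4418) + (181/6968)*(1/2495) = 8192*(1/4418) + 181/17385160 = 4096/2209 + 181/17385160 = 71210015189/38403818440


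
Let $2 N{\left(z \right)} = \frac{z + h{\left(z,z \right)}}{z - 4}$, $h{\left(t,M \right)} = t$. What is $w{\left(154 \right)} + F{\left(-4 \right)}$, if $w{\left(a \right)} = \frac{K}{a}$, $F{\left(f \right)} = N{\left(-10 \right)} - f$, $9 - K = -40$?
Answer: $\frac{775}{154} \approx 5.0325$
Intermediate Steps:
$K = 49$ ($K = 9 - -40 = 9 + 40 = 49$)
$N{\left(z \right)} = \frac{z}{-4 + z}$ ($N{\left(z \right)} = \frac{\left(z + z\right) \frac{1}{z - 4}}{2} = \frac{2 z \frac{1}{-4 + z}}{2} = \frac{z}{-4 + z}$)
$F{\left(f \right)} = \frac{5}{7} - f$ ($F{\left(f \right)} = - \frac{10}{-4 - 10} - f = - \frac{10}{-14} - f = \left(-10\right) \left(- \frac{1}{14}\right) - f = \frac{5}{7} - f$)
$w{\left(a \right)} = \frac{49}{a}$
$w{\left(154 \right)} + F{\left(-4 \right)} = \frac{49}{154} + \left(\frac{5}{7} - -4\right) = 49 \cdot \frac{1}{154} + \left(\frac{5}{7} + 4\right) = \frac{7}{22} + \frac{33}{7} = \frac{775}{154}$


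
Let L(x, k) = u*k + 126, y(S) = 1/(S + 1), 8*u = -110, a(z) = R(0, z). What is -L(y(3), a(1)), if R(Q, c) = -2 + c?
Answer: -559/4 ≈ -139.75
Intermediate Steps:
a(z) = -2 + z
u = -55/4 (u = (1/8)*(-110) = -55/4 ≈ -13.750)
y(S) = 1/(1 + S)
L(x, k) = 126 - 55*k/4 (L(x, k) = -55*k/4 + 126 = 126 - 55*k/4)
-L(y(3), a(1)) = -(126 - 55*(-2 + 1)/4) = -(126 - 55/4*(-1)) = -(126 + 55/4) = -1*559/4 = -559/4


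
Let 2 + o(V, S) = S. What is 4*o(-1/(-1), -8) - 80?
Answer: -120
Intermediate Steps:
o(V, S) = -2 + S
4*o(-1/(-1), -8) - 80 = 4*(-2 - 8) - 80 = 4*(-10) - 80 = -40 - 80 = -120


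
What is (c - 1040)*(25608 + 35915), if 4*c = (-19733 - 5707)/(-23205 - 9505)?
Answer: -209252273692/3271 ≈ -6.3972e+7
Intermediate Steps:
c = 636/3271 (c = ((-19733 - 5707)/(-23205 - 9505))/4 = (-25440/(-32710))/4 = (-25440*(-1/32710))/4 = (¼)*(2544/3271) = 636/3271 ≈ 0.19444)
(c - 1040)*(25608 + 35915) = (636/3271 - 1040)*(25608 + 35915) = -3401204/3271*61523 = -209252273692/3271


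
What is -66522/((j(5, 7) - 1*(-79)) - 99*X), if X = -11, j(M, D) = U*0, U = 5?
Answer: -33261/584 ≈ -56.954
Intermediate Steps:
j(M, D) = 0 (j(M, D) = 5*0 = 0)
-66522/((j(5, 7) - 1*(-79)) - 99*X) = -66522/((0 - 1*(-79)) - 99*(-11)) = -66522/((0 + 79) + 1089) = -66522/(79 + 1089) = -66522/1168 = -66522*1/1168 = -33261/584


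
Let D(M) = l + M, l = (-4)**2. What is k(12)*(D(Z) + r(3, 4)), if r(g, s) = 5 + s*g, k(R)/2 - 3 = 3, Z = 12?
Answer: 540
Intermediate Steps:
l = 16
k(R) = 12 (k(R) = 6 + 2*3 = 6 + 6 = 12)
r(g, s) = 5 + g*s
D(M) = 16 + M
k(12)*(D(Z) + r(3, 4)) = 12*((16 + 12) + (5 + 3*4)) = 12*(28 + (5 + 12)) = 12*(28 + 17) = 12*45 = 540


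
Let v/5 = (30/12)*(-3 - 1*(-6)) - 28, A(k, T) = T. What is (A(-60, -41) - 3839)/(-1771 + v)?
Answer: 7760/3747 ≈ 2.0710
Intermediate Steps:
v = -205/2 (v = 5*((30/12)*(-3 - 1*(-6)) - 28) = 5*((30*(1/12))*(-3 + 6) - 28) = 5*((5/2)*3 - 28) = 5*(15/2 - 28) = 5*(-41/2) = -205/2 ≈ -102.50)
(A(-60, -41) - 3839)/(-1771 + v) = (-41 - 3839)/(-1771 - 205/2) = -3880/(-3747/2) = -3880*(-2/3747) = 7760/3747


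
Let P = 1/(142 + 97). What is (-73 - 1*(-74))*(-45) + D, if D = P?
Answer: -10754/239 ≈ -44.996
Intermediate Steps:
P = 1/239 ≈ 0.0041841
D = 1/239 ≈ 0.0041841
(-73 - 1*(-74))*(-45) + D = (-73 - 1*(-74))*(-45) + 1/239 = (-73 + 74)*(-45) + 1/239 = 1*(-45) + 1/239 = -45 + 1/239 = -10754/239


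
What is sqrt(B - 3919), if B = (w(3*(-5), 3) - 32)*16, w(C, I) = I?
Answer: 3*I*sqrt(487) ≈ 66.204*I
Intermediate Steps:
B = -464 (B = (3 - 32)*16 = -29*16 = -464)
sqrt(B - 3919) = sqrt(-464 - 3919) = sqrt(-4383) = 3*I*sqrt(487)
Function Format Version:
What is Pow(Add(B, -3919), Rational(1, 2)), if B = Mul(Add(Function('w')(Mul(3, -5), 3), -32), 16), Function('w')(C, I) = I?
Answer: Mul(3, I, Pow(487, Rational(1, 2))) ≈ Mul(66.204, I)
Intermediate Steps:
B = -464 (B = Mul(Add(3, -32), 16) = Mul(-29, 16) = -464)
Pow(Add(B, -3919), Rational(1, 2)) = Pow(Add(-464, -3919), Rational(1, 2)) = Pow(-4383, Rational(1, 2)) = Mul(3, I, Pow(487, Rational(1, 2)))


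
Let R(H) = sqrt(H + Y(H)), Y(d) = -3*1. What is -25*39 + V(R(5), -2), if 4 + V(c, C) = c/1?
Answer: -979 + sqrt(2) ≈ -977.59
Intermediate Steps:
Y(d) = -3
R(H) = sqrt(-3 + H) (R(H) = sqrt(H - 3) = sqrt(-3 + H))
V(c, C) = -4 + c (V(c, C) = -4 + c/1 = -4 + c*1 = -4 + c)
-25*39 + V(R(5), -2) = -25*39 + (-4 + sqrt(-3 + 5)) = -975 + (-4 + sqrt(2)) = -979 + sqrt(2)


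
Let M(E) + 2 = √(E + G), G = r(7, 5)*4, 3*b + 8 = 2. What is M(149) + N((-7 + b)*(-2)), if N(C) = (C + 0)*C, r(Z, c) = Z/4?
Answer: 322 + 2*√39 ≈ 334.49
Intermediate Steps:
r(Z, c) = Z/4 (r(Z, c) = Z*(¼) = Z/4)
b = -2 (b = -8/3 + (⅓)*2 = -8/3 + ⅔ = -2)
G = 7 (G = ((¼)*7)*4 = (7/4)*4 = 7)
N(C) = C² (N(C) = C*C = C²)
M(E) = -2 + √(7 + E) (M(E) = -2 + √(E + 7) = -2 + √(7 + E))
M(149) + N((-7 + b)*(-2)) = (-2 + √(7 + 149)) + ((-7 - 2)*(-2))² = (-2 + √156) + (-9*(-2))² = (-2 + 2*√39) + 18² = (-2 + 2*√39) + 324 = 322 + 2*√39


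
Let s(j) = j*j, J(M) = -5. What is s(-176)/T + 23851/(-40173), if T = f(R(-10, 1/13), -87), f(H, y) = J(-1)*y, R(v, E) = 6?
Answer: 411341221/5825085 ≈ 70.615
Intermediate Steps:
f(H, y) = -5*y
s(j) = j²
T = 435 (T = -5*(-87) = 435)
s(-176)/T + 23851/(-40173) = (-176)²/435 + 23851/(-40173) = 30976*(1/435) + 23851*(-1/40173) = 30976/435 - 23851/40173 = 411341221/5825085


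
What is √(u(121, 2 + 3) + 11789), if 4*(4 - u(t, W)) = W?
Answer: √47167/2 ≈ 108.59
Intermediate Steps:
u(t, W) = 4 - W/4
√(u(121, 2 + 3) + 11789) = √((4 - (2 + 3)/4) + 11789) = √((4 - ¼*5) + 11789) = √((4 - 5/4) + 11789) = √(11/4 + 11789) = √(47167/4) = √47167/2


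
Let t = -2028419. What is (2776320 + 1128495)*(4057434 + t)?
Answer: 7922928207225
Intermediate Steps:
(2776320 + 1128495)*(4057434 + t) = (2776320 + 1128495)*(4057434 - 2028419) = 3904815*2029015 = 7922928207225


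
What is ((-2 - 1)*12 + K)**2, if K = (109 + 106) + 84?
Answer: 69169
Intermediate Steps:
K = 299 (K = 215 + 84 = 299)
((-2 - 1)*12 + K)**2 = ((-2 - 1)*12 + 299)**2 = (-3*12 + 299)**2 = (-36 + 299)**2 = 263**2 = 69169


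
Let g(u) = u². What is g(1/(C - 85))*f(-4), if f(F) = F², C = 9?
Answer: 1/361 ≈ 0.0027701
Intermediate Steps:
g(1/(C - 85))*f(-4) = (1/(9 - 85))²*(-4)² = (1/(-76))²*16 = (-1/76)²*16 = (1/5776)*16 = 1/361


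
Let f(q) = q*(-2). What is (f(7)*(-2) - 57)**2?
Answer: 841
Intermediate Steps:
f(q) = -2*q
(f(7)*(-2) - 57)**2 = (-2*7*(-2) - 57)**2 = (-14*(-2) - 57)**2 = (28 - 57)**2 = (-29)**2 = 841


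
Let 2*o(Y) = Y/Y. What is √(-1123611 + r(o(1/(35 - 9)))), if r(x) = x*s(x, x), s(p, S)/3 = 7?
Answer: 3*I*√499378/2 ≈ 1060.0*I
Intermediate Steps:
o(Y) = ½ (o(Y) = (Y/Y)/2 = (½)*1 = ½)
s(p, S) = 21 (s(p, S) = 3*7 = 21)
r(x) = 21*x (r(x) = x*21 = 21*x)
√(-1123611 + r(o(1/(35 - 9)))) = √(-1123611 + 21*(½)) = √(-1123611 + 21/2) = √(-2247201/2) = 3*I*√499378/2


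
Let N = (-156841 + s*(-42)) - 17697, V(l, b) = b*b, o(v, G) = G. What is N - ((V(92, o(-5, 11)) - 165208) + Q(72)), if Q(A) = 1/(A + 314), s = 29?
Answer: -4118235/386 ≈ -10669.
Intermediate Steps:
V(l, b) = b²
Q(A) = 1/(314 + A)
N = -175756 (N = (-156841 + 29*(-42)) - 17697 = (-156841 - 1218) - 17697 = -158059 - 17697 = -175756)
N - ((V(92, o(-5, 11)) - 165208) + Q(72)) = -175756 - ((11² - 165208) + 1/(314 + 72)) = -175756 - ((121 - 165208) + 1/386) = -175756 - (-165087 + 1/386) = -175756 - 1*(-63723581/386) = -175756 + 63723581/386 = -4118235/386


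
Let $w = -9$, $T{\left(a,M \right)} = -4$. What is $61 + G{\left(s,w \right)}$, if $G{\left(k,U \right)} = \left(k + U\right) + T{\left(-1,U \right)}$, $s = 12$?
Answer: $60$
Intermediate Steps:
$G{\left(k,U \right)} = -4 + U + k$ ($G{\left(k,U \right)} = \left(k + U\right) - 4 = \left(U + k\right) - 4 = -4 + U + k$)
$61 + G{\left(s,w \right)} = 61 - 1 = 60$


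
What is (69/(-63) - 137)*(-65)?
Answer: 188500/21 ≈ 8976.2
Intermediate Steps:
(69/(-63) - 137)*(-65) = (69*(-1/63) - 137)*(-65) = (-23/21 - 137)*(-65) = -2900/21*(-65) = 188500/21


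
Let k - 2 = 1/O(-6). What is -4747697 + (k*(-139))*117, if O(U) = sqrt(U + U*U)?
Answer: -4780223 - 5421*sqrt(30)/10 ≈ -4.7832e+6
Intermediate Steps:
O(U) = sqrt(U + U**2)
k = 2 + sqrt(30)/30 (k = 2 + 1/(sqrt(-6*(1 - 6))) = 2 + 1/(sqrt(-6*(-5))) = 2 + 1/(sqrt(30)) = 2 + sqrt(30)/30 ≈ 2.1826)
-4747697 + (k*(-139))*117 = -4747697 + ((2 + sqrt(30)/30)*(-139))*117 = -4747697 + (-278 - 139*sqrt(30)/30)*117 = -4747697 + (-32526 - 5421*sqrt(30)/10) = -4780223 - 5421*sqrt(30)/10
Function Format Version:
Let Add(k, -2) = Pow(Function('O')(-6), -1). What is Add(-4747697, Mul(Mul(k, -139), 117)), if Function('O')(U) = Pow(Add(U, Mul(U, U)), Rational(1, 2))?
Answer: Add(-4780223, Mul(Rational(-5421, 10), Pow(30, Rational(1, 2)))) ≈ -4.7832e+6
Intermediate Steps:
Function('O')(U) = Pow(Add(U, Pow(U, 2)), Rational(1, 2))
k = Add(2, Mul(Rational(1, 30), Pow(30, Rational(1, 2)))) (k = Add(2, Pow(Pow(Mul(-6, Add(1, -6)), Rational(1, 2)), -1)) = Add(2, Pow(Pow(Mul(-6, -5), Rational(1, 2)), -1)) = Add(2, Pow(Pow(30, Rational(1, 2)), -1)) = Add(2, Mul(Rational(1, 30), Pow(30, Rational(1, 2)))) ≈ 2.1826)
Add(-4747697, Mul(Mul(k, -139), 117)) = Add(-4747697, Mul(Mul(Add(2, Mul(Rational(1, 30), Pow(30, Rational(1, 2)))), -139), 117)) = Add(-4747697, Mul(Add(-278, Mul(Rational(-139, 30), Pow(30, Rational(1, 2)))), 117)) = Add(-4747697, Add(-32526, Mul(Rational(-5421, 10), Pow(30, Rational(1, 2))))) = Add(-4780223, Mul(Rational(-5421, 10), Pow(30, Rational(1, 2))))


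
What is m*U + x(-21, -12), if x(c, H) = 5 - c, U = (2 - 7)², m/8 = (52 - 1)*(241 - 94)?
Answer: 1499426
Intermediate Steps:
m = 59976 (m = 8*((52 - 1)*(241 - 94)) = 8*(51*147) = 8*7497 = 59976)
U = 25 (U = (-5)² = 25)
m*U + x(-21, -12) = 59976*25 + (5 - 1*(-21)) = 1499400 + (5 + 21) = 1499400 + 26 = 1499426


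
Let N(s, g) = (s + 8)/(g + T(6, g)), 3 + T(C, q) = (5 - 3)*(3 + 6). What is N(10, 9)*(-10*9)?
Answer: -135/2 ≈ -67.500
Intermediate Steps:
T(C, q) = 15 (T(C, q) = -3 + (5 - 3)*(3 + 6) = -3 + 2*9 = -3 + 18 = 15)
N(s, g) = (8 + s)/(15 + g) (N(s, g) = (s + 8)/(g + 15) = (8 + s)/(15 + g))
N(10, 9)*(-10*9) = ((8 + 10)/(15 + 9))*(-10*9) = (18/24)*(-90) = ((1/24)*18)*(-90) = (3/4)*(-90) = -135/2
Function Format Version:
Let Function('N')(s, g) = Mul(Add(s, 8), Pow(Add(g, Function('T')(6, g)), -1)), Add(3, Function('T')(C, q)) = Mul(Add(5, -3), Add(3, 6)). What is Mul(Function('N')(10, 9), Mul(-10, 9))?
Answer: Rational(-135, 2) ≈ -67.500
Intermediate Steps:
Function('T')(C, q) = 15 (Function('T')(C, q) = Add(-3, Mul(Add(5, -3), Add(3, 6))) = Add(-3, Mul(2, 9)) = Add(-3, 18) = 15)
Function('N')(s, g) = Mul(Pow(Add(15, g), -1), Add(8, s)) (Function('N')(s, g) = Mul(Add(s, 8), Pow(Add(g, 15), -1)) = Mul(Add(8, s), Pow(Add(15, g), -1)) = Mul(Pow(Add(15, g), -1), Add(8, s)))
Mul(Function('N')(10, 9), Mul(-10, 9)) = Mul(Mul(Pow(Add(15, 9), -1), Add(8, 10)), Mul(-10, 9)) = Mul(Mul(Pow(24, -1), 18), -90) = Mul(Mul(Rational(1, 24), 18), -90) = Mul(Rational(3, 4), -90) = Rational(-135, 2)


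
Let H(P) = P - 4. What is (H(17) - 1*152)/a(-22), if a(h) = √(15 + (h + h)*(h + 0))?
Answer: -139*√983/983 ≈ -4.4334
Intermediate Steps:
a(h) = √(15 + 2*h²) (a(h) = √(15 + (2*h)*h) = √(15 + 2*h²))
H(P) = -4 + P
(H(17) - 1*152)/a(-22) = ((-4 + 17) - 1*152)/(√(15 + 2*(-22)²)) = (13 - 152)/(√(15 + 2*484)) = -139/√(15 + 968) = -139*√983/983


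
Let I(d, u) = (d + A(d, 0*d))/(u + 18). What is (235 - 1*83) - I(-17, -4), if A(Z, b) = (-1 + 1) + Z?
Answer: 1081/7 ≈ 154.43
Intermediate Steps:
A(Z, b) = Z (A(Z, b) = 0 + Z = Z)
I(d, u) = 2*d/(18 + u) (I(d, u) = (d + d)/(u + 18) = (2*d)/(18 + u) = 2*d/(18 + u))
(235 - 1*83) - I(-17, -4) = (235 - 1*83) - 2*(-17)/(18 - 4) = (235 - 83) - 2*(-17)/14 = 152 - 2*(-17)/14 = 152 - 1*(-17/7) = 152 + 17/7 = 1081/7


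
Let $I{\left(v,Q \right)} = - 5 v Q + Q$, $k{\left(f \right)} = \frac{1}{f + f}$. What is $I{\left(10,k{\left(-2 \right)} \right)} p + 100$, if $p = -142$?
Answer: $- \frac{3279}{2} \approx -1639.5$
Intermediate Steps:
$k{\left(f \right)} = \frac{1}{2 f}$
$I{\left(v,Q \right)} = Q - 5 Q v$ ($I{\left(v,Q \right)} = - 5 Q v + Q = Q - 5 Q v$)
$I{\left(10,k{\left(-2 \right)} \right)} p + 100 = \frac{1}{2 \left(-2\right)} \left(1 - 50\right) \left(-142\right) + 100 = \frac{1}{2} \left(- \frac{1}{2}\right) \left(1 - 50\right) \left(-142\right) + 100 = \left(- \frac{1}{4}\right) \left(-49\right) \left(-142\right) + 100 = \frac{49}{4} \left(-142\right) + 100 = - \frac{3479}{2} + 100 = - \frac{3279}{2}$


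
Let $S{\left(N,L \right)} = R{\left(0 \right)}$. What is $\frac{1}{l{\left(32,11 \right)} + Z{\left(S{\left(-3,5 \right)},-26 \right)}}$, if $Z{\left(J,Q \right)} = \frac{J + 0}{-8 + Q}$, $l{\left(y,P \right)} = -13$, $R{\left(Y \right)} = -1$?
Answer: $- \frac{34}{441} \approx -0.077098$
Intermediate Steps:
$S{\left(N,L \right)} = -1$
$Z{\left(J,Q \right)} = \frac{J}{-8 + Q}$
$\frac{1}{l{\left(32,11 \right)} + Z{\left(S{\left(-3,5 \right)},-26 \right)}} = \frac{1}{-13 - \frac{1}{-8 - 26}} = \frac{1}{-13 - \frac{1}{-34}} = \frac{1}{-13 - - \frac{1}{34}} = \frac{1}{-13 + \frac{1}{34}} = \frac{1}{- \frac{441}{34}} = - \frac{34}{441}$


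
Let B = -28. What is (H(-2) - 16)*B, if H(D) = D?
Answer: 504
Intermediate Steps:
(H(-2) - 16)*B = (-2 - 16)*(-28) = -18*(-28) = 504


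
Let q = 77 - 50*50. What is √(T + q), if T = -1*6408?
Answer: I*√8831 ≈ 93.973*I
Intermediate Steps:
T = -6408
q = -2423 (q = 77 - 2500 = -2423)
√(T + q) = √(-6408 - 2423) = √(-8831) = I*√8831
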